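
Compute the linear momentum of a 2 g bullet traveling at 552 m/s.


p = m*v = 0.002*552 = 1.104 kg·m/s

1.104 kg·m/s


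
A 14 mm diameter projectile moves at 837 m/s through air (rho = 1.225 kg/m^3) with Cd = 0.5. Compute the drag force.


A = pi*(d/2)^2 = pi*(14/2000)^2 = 1.53938e-04 m^2
Fd = 0.5*Cd*rho*A*v^2 = 0.5*0.5*1.225*1.53938e-04*837^2 = 33.03 N

33.03 N


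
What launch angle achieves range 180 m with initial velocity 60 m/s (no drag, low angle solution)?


sin(2*theta) = R*g/v0^2 = 180*9.81/60^2 = 0.4905, theta = arcsin(0.4905)/2 = 14.69°

14.69 degrees


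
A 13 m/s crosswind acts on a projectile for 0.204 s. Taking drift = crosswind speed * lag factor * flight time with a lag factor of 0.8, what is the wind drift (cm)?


drift = v_wind * lag * t = 13 * 0.8 * 0.204 = 2.1216 m ≈ 212.2 cm

212.2 cm


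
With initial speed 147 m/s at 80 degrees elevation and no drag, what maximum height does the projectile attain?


H = (v0*sin(theta))^2 / (2g) = (147*sin(80°))^2 / (2*9.81) = 1068 m

1068 m


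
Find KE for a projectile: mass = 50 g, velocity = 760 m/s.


E = 0.5*m*v^2 = 0.5*0.05*760^2 = 14440 J

14440 J


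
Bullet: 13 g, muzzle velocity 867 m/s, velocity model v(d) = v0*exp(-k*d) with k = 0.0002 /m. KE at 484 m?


v = v0*exp(-k*d) = 867*exp(-0.0002*484) = 787.008 m/s
E = 0.5*m*v^2 = 0.5*0.013*787.008^2 = 4026 J

4026 J


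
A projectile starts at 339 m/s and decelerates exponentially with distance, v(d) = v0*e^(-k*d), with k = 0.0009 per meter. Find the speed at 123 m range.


v = v0*exp(-k*d) = 339*exp(-0.0009*123) = 303.5 m/s

303.5 m/s


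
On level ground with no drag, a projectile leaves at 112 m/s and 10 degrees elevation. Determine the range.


R = v0^2 * sin(2*theta) / g = 112^2 * sin(2*10°) / 9.81 = 437.3 m

437.3 m


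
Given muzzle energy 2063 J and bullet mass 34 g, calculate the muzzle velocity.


v = sqrt(2*E/m) = sqrt(2*2063/0.034) = 348.4 m/s

348.4 m/s


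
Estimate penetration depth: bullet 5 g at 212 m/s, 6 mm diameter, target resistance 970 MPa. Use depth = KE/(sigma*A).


A = pi*(d/2)^2 = pi*(6/2)^2 = 28.2743 mm^2
E = 0.5*m*v^2 = 0.5*0.005*212^2 = 112.36 J
depth = E/(sigma*A) = 112.36 J / (970 MPa * 28.2743 mm^2) = 112.36/(970 * 28.2743) m = 0.00409683 m ≈ 4.097 mm

4.097 mm


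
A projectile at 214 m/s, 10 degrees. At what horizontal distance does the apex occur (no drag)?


R = v0^2*sin(2*theta)/g = 214^2*sin(2*10°)/9.81 = 1596.65 m
apex_dist = R/2 = 1596.65/2 = 798.3 m

798.3 m


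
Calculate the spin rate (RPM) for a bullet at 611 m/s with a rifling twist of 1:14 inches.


twist_m = 14*0.0254 = 0.3556 m
spin = v/twist = 611/0.3556 = 1718.223 rev/s
RPM = spin*60 = 1718.223*60 ≈ 103093 RPM

103093 RPM


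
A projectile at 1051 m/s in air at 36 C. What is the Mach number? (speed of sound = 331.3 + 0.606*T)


a = 331.3 + 0.606*(36) = 353.116 m/s
M = v/a = 1051/353.116 = 2.976

2.976


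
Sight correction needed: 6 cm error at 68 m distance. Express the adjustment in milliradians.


1 mrad subtends 1 cm per 10 m of range, so adj = error_cm / (dist_m / 10) = 6 / (68/10) = 0.8824 mrad

0.8824 mrad


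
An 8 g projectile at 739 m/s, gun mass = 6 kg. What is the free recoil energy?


v_r = m_p*v_p/m_gun = 0.008*739/6 = 0.985333 m/s, E_r = 0.5*m_gun*v_r^2 = 0.5*6*0.985333^2 = 2.913 J

2.913 J


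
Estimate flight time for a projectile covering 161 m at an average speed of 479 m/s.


t = d/v = 161/479 = 0.3361 s

0.3361 s


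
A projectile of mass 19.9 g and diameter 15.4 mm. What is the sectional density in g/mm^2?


SD = m/d^2 = 19.9/15.4^2 = 0.08391 g/mm^2

0.08391 g/mm^2


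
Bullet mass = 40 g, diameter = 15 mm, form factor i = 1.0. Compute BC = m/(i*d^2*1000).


BC = m/(i*d^2*1000) = 40/(1.0 * 15^2 * 1000) = 0.0001778

0.0001778


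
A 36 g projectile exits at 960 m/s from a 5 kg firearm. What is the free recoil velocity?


v_recoil = m_p * v_p / m_gun = 0.036 * 960 / 5 = 6.912 m/s

6.912 m/s


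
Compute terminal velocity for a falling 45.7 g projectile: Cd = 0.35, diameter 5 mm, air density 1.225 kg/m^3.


A = pi*(d/2)^2 = pi*(5/2000)^2 = 1.96350e-05 m^2
vt = sqrt(2mg/(Cd*rho*A)) = sqrt(2*0.0457*9.81/(0.35 * 1.225 * 1.96350e-05)) = 326.4 m/s

326.4 m/s


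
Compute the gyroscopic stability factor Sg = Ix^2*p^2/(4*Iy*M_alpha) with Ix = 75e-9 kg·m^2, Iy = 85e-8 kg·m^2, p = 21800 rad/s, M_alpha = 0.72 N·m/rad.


Sg = Ix^2 * p^2 / (4 * Iy * M_alpha) = (75e-9)^2 * 21800^2 / (4 * 85e-8 * 0.72) = 1.092

1.092


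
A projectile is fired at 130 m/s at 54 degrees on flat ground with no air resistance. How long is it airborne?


T = 2*v0*sin(theta)/g = 2*130*sin(54°)/9.81 = 21.44 s

21.44 s


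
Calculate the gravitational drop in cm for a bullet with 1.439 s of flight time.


drop = 0.5*g*t^2 = 0.5*9.81*1.439^2 = 10.1569 m ≈ 1016 cm

1016 cm


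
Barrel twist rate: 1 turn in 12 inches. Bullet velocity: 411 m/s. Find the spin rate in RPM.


twist_m = 12*0.0254 = 0.3048 m
spin = v/twist = 411/0.3048 = 1348.425 rev/s
RPM = spin*60 = 1348.425*60 ≈ 80906 RPM

80906 RPM


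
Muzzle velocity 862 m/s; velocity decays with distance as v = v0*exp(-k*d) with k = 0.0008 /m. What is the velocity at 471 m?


v = v0*exp(-k*d) = 862*exp(-0.0008*471) = 591.4 m/s

591.4 m/s


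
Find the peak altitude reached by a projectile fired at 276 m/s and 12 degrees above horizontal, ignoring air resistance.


H = (v0*sin(theta))^2 / (2g) = (276*sin(12°))^2 / (2*9.81) = 167.8 m

167.8 m


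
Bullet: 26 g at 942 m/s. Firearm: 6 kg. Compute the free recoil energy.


v_r = m_p*v_p/m_gun = 0.026*942/6 = 4.082 m/s, E_r = 0.5*m_gun*v_r^2 = 0.5*6*4.082^2 = 49.99 J

49.99 J


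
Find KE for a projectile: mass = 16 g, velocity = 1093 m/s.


E = 0.5*m*v^2 = 0.5*0.016*1093^2 = 9557 J

9557 J


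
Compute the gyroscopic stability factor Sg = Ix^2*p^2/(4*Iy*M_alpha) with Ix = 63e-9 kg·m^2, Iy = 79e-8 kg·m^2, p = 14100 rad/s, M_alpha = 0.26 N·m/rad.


Sg = Ix^2 * p^2 / (4 * Iy * M_alpha) = (63e-9)^2 * 14100^2 / (4 * 79e-8 * 0.26) = 0.9604

0.9604


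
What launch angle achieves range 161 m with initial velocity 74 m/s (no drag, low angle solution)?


sin(2*theta) = R*g/v0^2 = 161*9.81/74^2 = 0.288424, theta = arcsin(0.288424)/2 = 8.382°

8.382 degrees


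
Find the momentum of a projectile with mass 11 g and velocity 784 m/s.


p = m*v = 0.011*784 = 8.624 kg·m/s

8.624 kg·m/s


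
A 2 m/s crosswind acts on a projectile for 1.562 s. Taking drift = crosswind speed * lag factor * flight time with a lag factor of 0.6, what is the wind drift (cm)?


drift = v_wind * lag * t = 2 * 0.6 * 1.562 = 1.8744 m ≈ 187.4 cm

187.4 cm


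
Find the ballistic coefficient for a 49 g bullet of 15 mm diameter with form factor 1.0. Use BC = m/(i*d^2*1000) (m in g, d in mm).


BC = m/(i*d^2*1000) = 49/(1.0 * 15^2 * 1000) = 0.0002178

0.0002178


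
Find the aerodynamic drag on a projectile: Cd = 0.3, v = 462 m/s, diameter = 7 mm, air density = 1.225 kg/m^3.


A = pi*(d/2)^2 = pi*(7/2000)^2 = 3.84845e-05 m^2
Fd = 0.5*Cd*rho*A*v^2 = 0.5*0.3*1.225*3.84845e-05*462^2 = 1.509 N

1.509 N


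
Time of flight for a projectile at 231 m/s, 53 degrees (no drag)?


T = 2*v0*sin(theta)/g = 2*231*sin(53°)/9.81 = 37.61 s

37.61 s


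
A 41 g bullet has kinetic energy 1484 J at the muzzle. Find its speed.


v = sqrt(2*E/m) = sqrt(2*1484/0.041) = 269.1 m/s

269.1 m/s


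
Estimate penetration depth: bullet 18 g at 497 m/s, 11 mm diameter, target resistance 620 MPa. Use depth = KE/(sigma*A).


A = pi*(d/2)^2 = pi*(11/2)^2 = 95.0332 mm^2
E = 0.5*m*v^2 = 0.5*0.018*497^2 = 2223.08 J
depth = E/(sigma*A) = 2223.08 J / (620 MPa * 95.0332 mm^2) = 2223.08/(620 * 95.0332) m = 0.0377301 m ≈ 37.73 mm

37.73 mm


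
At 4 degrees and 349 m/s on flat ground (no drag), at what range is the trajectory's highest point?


R = v0^2*sin(2*theta)/g = 349^2*sin(2*4°)/9.81 = 1727.97 m
apex_dist = R/2 = 1727.97/2 = 864 m

864 m


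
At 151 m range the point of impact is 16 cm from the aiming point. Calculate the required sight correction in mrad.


1 mrad subtends 1 cm per 10 m of range, so adj = error_cm / (dist_m / 10) = 16 / (151/10) = 1.06 mrad

1.06 mrad


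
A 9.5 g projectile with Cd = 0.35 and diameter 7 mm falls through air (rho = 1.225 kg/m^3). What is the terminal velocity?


A = pi*(d/2)^2 = pi*(7/2000)^2 = 3.84845e-05 m^2
vt = sqrt(2mg/(Cd*rho*A)) = sqrt(2*0.0095*9.81/(0.35 * 1.225 * 3.84845e-05)) = 106.3 m/s

106.3 m/s


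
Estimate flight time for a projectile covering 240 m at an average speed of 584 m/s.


t = d/v = 240/584 = 0.411 s

0.411 s


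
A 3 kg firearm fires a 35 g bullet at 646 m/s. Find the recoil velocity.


v_recoil = m_p * v_p / m_gun = 0.035 * 646 / 3 = 7.537 m/s

7.537 m/s


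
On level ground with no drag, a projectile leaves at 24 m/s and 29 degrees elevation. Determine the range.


R = v0^2 * sin(2*theta) / g = 24^2 * sin(2*29°) / 9.81 = 49.79 m

49.79 m


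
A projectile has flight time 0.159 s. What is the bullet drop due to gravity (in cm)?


drop = 0.5*g*t^2 = 0.5*9.81*0.159^2 = 0.124003 m ≈ 12.4 cm

12.4 cm


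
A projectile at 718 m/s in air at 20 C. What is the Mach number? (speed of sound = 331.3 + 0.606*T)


a = 331.3 + 0.606*(20) = 343.42 m/s
M = v/a = 718/343.42 = 2.091

2.091


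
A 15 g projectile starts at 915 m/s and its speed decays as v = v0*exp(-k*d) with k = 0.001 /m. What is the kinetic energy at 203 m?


v = v0*exp(-k*d) = 915*exp(-0.001*203) = 746.895 m/s
E = 0.5*m*v^2 = 0.5*0.015*746.895^2 = 4184 J

4184 J


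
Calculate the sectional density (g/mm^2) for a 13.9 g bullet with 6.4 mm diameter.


SD = m/d^2 = 13.9/6.4^2 = 0.3394 g/mm^2

0.3394 g/mm^2


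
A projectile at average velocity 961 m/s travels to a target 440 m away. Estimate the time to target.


t = d/v = 440/961 = 0.4579 s

0.4579 s


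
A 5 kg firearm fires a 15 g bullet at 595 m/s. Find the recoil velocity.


v_recoil = m_p * v_p / m_gun = 0.015 * 595 / 5 = 1.785 m/s

1.785 m/s


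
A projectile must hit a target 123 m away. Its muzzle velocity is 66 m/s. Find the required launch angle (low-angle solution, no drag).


sin(2*theta) = R*g/v0^2 = 123*9.81/66^2 = 0.277004, theta = arcsin(0.277004)/2 = 8.041°

8.041 degrees


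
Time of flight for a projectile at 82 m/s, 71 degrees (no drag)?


T = 2*v0*sin(theta)/g = 2*82*sin(71°)/9.81 = 15.81 s

15.81 s


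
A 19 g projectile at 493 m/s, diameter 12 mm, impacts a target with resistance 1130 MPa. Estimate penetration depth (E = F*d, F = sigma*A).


A = pi*(d/2)^2 = pi*(12/2)^2 = 113.097 mm^2
E = 0.5*m*v^2 = 0.5*0.019*493^2 = 2308.97 J
depth = E/(sigma*A) = 2308.97 J / (1130 MPa * 113.097 mm^2) = 2308.97/(1130 * 113.097) m = 0.018067 m ≈ 18.07 mm

18.07 mm


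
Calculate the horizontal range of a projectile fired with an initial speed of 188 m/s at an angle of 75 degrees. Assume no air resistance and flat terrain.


R = v0^2 * sin(2*theta) / g = 188^2 * sin(2*75°) / 9.81 = 1801 m

1801 m


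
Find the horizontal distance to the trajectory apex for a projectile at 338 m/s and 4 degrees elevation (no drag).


R = v0^2*sin(2*theta)/g = 338^2*sin(2*4°)/9.81 = 1620.76 m
apex_dist = R/2 = 1620.76/2 = 810.4 m

810.4 m


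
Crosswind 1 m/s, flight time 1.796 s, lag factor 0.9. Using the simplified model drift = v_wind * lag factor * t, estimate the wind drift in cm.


drift = v_wind * lag * t = 1 * 0.9 * 1.796 = 1.6164 m ≈ 161.6 cm

161.6 cm


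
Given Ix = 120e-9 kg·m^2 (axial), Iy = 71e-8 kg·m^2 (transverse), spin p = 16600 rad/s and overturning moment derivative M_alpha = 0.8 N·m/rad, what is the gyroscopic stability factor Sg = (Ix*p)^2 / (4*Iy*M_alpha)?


Sg = Ix^2 * p^2 / (4 * Iy * M_alpha) = (120e-9)^2 * 16600^2 / (4 * 71e-8 * 0.8) = 1.747

1.747


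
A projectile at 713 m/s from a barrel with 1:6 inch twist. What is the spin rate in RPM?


twist_m = 6*0.0254 = 0.1524 m
spin = v/twist = 713/0.1524 = 4678.478 rev/s
RPM = spin*60 = 4678.478*60 ≈ 280709 RPM

280709 RPM


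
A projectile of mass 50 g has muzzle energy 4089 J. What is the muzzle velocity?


v = sqrt(2*E/m) = sqrt(2*4089/0.05) = 404.4 m/s

404.4 m/s


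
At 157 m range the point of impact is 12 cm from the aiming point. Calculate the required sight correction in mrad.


1 mrad subtends 1 cm per 10 m of range, so adj = error_cm / (dist_m / 10) = 12 / (157/10) = 0.7643 mrad

0.7643 mrad


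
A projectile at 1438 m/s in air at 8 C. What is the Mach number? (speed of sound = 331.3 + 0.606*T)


a = 331.3 + 0.606*(8) = 336.148 m/s
M = v/a = 1438/336.148 = 4.278

4.278


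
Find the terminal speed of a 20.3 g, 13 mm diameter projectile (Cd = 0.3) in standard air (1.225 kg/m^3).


A = pi*(d/2)^2 = pi*(13/2000)^2 = 1.32732e-04 m^2
vt = sqrt(2mg/(Cd*rho*A)) = sqrt(2*0.0203*9.81/(0.3 * 1.225 * 1.32732e-04)) = 90.36 m/s

90.36 m/s


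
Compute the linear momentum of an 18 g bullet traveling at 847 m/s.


p = m*v = 0.018*847 = 15.25 kg·m/s

15.25 kg·m/s


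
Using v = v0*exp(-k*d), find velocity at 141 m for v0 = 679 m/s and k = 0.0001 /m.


v = v0*exp(-k*d) = 679*exp(-0.0001*141) = 669.5 m/s

669.5 m/s


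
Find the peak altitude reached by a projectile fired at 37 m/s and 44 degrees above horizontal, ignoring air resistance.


H = (v0*sin(theta))^2 / (2g) = (37*sin(44°))^2 / (2*9.81) = 33.67 m

33.67 m


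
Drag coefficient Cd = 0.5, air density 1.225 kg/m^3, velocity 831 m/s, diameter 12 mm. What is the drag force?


A = pi*(d/2)^2 = pi*(12/2000)^2 = 1.13097e-04 m^2
Fd = 0.5*Cd*rho*A*v^2 = 0.5*0.5*1.225*1.13097e-04*831^2 = 23.92 N

23.92 N


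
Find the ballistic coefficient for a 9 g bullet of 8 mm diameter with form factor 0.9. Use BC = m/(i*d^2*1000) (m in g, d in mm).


BC = m/(i*d^2*1000) = 9/(0.9 * 8^2 * 1000) = 0.0001563

0.0001563


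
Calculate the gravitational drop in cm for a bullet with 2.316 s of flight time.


drop = 0.5*g*t^2 = 0.5*9.81*2.316^2 = 26.3097 m ≈ 2631 cm

2631 cm


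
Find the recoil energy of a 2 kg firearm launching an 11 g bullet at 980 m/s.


v_r = m_p*v_p/m_gun = 0.011*980/2 = 5.39 m/s, E_r = 0.5*m_gun*v_r^2 = 0.5*2*5.39^2 = 29.05 J

29.05 J


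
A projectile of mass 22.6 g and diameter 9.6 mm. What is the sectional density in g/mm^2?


SD = m/d^2 = 22.6/9.6^2 = 0.2452 g/mm^2

0.2452 g/mm^2


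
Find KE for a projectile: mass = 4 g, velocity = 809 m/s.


E = 0.5*m*v^2 = 0.5*0.004*809^2 = 1309 J

1309 J


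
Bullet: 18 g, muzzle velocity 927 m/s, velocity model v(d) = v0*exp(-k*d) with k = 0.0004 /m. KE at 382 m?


v = v0*exp(-k*d) = 927*exp(-0.0004*382) = 795.645 m/s
E = 0.5*m*v^2 = 0.5*0.018*795.645^2 = 5697 J

5697 J


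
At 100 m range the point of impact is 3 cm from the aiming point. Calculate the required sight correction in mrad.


1 mrad subtends 1 cm per 10 m of range, so adj = error_cm / (dist_m / 10) = 3 / (100/10) = 0.3 mrad

0.3 mrad


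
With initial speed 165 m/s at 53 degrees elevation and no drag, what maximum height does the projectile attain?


H = (v0*sin(theta))^2 / (2g) = (165*sin(53°))^2 / (2*9.81) = 885 m

885 m


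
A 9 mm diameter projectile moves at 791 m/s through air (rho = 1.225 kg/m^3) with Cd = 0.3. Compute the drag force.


A = pi*(d/2)^2 = pi*(9/2000)^2 = 6.36173e-05 m^2
Fd = 0.5*Cd*rho*A*v^2 = 0.5*0.3*1.225*6.36173e-05*791^2 = 7.314 N

7.314 N


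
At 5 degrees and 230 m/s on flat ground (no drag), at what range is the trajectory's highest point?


R = v0^2*sin(2*theta)/g = 230^2*sin(2*5°)/9.81 = 936.39 m
apex_dist = R/2 = 936.39/2 = 468.2 m

468.2 m


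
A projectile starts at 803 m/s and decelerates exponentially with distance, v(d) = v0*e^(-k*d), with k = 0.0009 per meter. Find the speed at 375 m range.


v = v0*exp(-k*d) = 803*exp(-0.0009*375) = 573 m/s

573 m/s


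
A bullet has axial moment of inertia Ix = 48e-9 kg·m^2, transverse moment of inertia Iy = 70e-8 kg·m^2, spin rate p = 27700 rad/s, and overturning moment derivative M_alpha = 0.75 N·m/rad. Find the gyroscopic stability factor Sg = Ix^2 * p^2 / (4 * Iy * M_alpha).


Sg = Ix^2 * p^2 / (4 * Iy * M_alpha) = (48e-9)^2 * 27700^2 / (4 * 70e-8 * 0.75) = 0.8418

0.8418


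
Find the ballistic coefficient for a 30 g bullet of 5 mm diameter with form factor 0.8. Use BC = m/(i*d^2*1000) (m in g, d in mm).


BC = m/(i*d^2*1000) = 30/(0.8 * 5^2 * 1000) = 0.0015

0.0015


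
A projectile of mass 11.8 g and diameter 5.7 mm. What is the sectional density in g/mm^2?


SD = m/d^2 = 11.8/5.7^2 = 0.3632 g/mm^2

0.3632 g/mm^2


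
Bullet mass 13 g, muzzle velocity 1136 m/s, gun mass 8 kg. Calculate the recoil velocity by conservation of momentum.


v_recoil = m_p * v_p / m_gun = 0.013 * 1136 / 8 = 1.846 m/s

1.846 m/s


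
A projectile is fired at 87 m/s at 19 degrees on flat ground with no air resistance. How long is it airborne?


T = 2*v0*sin(theta)/g = 2*87*sin(19°)/9.81 = 5.775 s

5.775 s


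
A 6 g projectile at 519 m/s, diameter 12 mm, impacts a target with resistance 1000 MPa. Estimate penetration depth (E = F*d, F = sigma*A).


A = pi*(d/2)^2 = pi*(12/2)^2 = 113.097 mm^2
E = 0.5*m*v^2 = 0.5*0.006*519^2 = 808.083 J
depth = E/(sigma*A) = 808.083 J / (1000 MPa * 113.097 mm^2) = 808.083/(1000 * 113.097) m = 0.00714502 m ≈ 7.145 mm

7.145 mm


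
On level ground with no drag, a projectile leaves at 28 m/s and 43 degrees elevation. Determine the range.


R = v0^2 * sin(2*theta) / g = 28^2 * sin(2*43°) / 9.81 = 79.72 m

79.72 m


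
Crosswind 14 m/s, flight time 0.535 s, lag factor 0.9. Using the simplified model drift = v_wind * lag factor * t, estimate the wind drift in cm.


drift = v_wind * lag * t = 14 * 0.9 * 0.535 = 6.741 m ≈ 674.1 cm

674.1 cm


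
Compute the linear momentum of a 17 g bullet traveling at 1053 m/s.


p = m*v = 0.017*1053 = 17.9 kg·m/s

17.9 kg·m/s


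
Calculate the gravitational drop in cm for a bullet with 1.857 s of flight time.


drop = 0.5*g*t^2 = 0.5*9.81*1.857^2 = 16.9146 m ≈ 1691 cm

1691 cm


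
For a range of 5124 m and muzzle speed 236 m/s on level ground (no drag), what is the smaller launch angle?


sin(2*theta) = R*g/v0^2 = 5124*9.81/236^2 = 0.902514, theta = arcsin(0.902514)/2 = 32.25°

32.25 degrees


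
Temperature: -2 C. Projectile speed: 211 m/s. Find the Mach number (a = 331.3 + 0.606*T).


a = 331.3 + 0.606*(-2) = 330.088 m/s
M = v/a = 211/330.088 = 0.6392

0.6392


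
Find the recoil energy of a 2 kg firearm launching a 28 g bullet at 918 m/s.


v_r = m_p*v_p/m_gun = 0.028*918/2 = 12.852 m/s, E_r = 0.5*m_gun*v_r^2 = 0.5*2*12.852^2 = 165.2 J

165.2 J


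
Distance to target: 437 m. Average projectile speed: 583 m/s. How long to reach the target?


t = d/v = 437/583 = 0.7496 s

0.7496 s


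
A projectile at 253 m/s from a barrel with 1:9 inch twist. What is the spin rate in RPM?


twist_m = 9*0.0254 = 0.2286 m
spin = v/twist = 253/0.2286 = 1106.737 rev/s
RPM = spin*60 = 1106.737*60 ≈ 66404 RPM

66404 RPM


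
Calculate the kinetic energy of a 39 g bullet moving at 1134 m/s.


E = 0.5*m*v^2 = 0.5*0.039*1134^2 = 25076 J

25076 J


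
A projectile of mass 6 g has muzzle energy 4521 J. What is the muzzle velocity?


v = sqrt(2*E/m) = sqrt(2*4521/0.006) = 1228 m/s

1228 m/s


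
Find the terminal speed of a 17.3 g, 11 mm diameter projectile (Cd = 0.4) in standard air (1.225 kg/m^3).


A = pi*(d/2)^2 = pi*(11/2000)^2 = 9.50332e-05 m^2
vt = sqrt(2mg/(Cd*rho*A)) = sqrt(2*0.0173*9.81/(0.4 * 1.225 * 9.50332e-05)) = 85.38 m/s

85.38 m/s


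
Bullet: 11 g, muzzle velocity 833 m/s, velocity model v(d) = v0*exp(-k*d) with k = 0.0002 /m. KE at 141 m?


v = v0*exp(-k*d) = 833*exp(-0.0002*141) = 809.838 m/s
E = 0.5*m*v^2 = 0.5*0.011*809.838^2 = 3607 J

3607 J


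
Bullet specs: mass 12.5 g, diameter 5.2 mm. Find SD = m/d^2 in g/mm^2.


SD = m/d^2 = 12.5/5.2^2 = 0.4623 g/mm^2

0.4623 g/mm^2


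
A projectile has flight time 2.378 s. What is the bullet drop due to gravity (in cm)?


drop = 0.5*g*t^2 = 0.5*9.81*2.378^2 = 27.7372 m ≈ 2774 cm

2774 cm


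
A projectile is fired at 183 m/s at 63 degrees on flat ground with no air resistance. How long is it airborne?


T = 2*v0*sin(theta)/g = 2*183*sin(63°)/9.81 = 33.24 s

33.24 s


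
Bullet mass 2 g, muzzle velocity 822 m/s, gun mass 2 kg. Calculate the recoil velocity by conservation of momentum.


v_recoil = m_p * v_p / m_gun = 0.002 * 822 / 2 = 0.822 m/s

0.822 m/s


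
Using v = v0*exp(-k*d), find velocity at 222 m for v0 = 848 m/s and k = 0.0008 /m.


v = v0*exp(-k*d) = 848*exp(-0.0008*222) = 710 m/s

710 m/s


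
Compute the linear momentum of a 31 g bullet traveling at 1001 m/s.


p = m*v = 0.031*1001 = 31.03 kg·m/s

31.03 kg·m/s


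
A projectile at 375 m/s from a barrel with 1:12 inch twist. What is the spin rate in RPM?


twist_m = 12*0.0254 = 0.3048 m
spin = v/twist = 375/0.3048 = 1230.315 rev/s
RPM = spin*60 = 1230.315*60 ≈ 73819 RPM

73819 RPM


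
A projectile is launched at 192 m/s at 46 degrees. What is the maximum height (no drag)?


H = (v0*sin(theta))^2 / (2g) = (192*sin(46°))^2 / (2*9.81) = 972.2 m

972.2 m


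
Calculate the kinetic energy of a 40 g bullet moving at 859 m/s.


E = 0.5*m*v^2 = 0.5*0.04*859^2 = 14758 J

14758 J


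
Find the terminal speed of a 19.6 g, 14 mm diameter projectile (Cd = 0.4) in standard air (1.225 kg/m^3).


A = pi*(d/2)^2 = pi*(14/2000)^2 = 1.53938e-04 m^2
vt = sqrt(2mg/(Cd*rho*A)) = sqrt(2*0.0196*9.81/(0.4 * 1.225 * 1.53938e-04)) = 71.4 m/s

71.4 m/s


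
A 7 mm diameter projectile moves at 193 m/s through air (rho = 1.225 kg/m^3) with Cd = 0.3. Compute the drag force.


A = pi*(d/2)^2 = pi*(7/2000)^2 = 3.84845e-05 m^2
Fd = 0.5*Cd*rho*A*v^2 = 0.5*0.3*1.225*3.84845e-05*193^2 = 0.2634 N

0.2634 N


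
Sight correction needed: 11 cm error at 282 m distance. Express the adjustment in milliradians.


1 mrad subtends 1 cm per 10 m of range, so adj = error_cm / (dist_m / 10) = 11 / (282/10) = 0.3901 mrad

0.3901 mrad


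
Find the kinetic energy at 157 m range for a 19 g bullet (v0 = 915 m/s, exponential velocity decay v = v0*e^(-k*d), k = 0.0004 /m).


v = v0*exp(-k*d) = 915*exp(-0.0004*157) = 859.305 m/s
E = 0.5*m*v^2 = 0.5*0.019*859.305^2 = 7015 J

7015 J


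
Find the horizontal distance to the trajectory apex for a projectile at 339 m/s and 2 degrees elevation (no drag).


R = v0^2*sin(2*theta)/g = 339^2*sin(2*2°)/9.81 = 817.175 m
apex_dist = R/2 = 817.175/2 = 408.6 m

408.6 m


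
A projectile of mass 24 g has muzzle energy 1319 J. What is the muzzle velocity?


v = sqrt(2*E/m) = sqrt(2*1319/0.024) = 331.5 m/s

331.5 m/s


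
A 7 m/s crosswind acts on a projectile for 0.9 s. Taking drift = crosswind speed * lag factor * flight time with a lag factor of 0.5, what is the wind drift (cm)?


drift = v_wind * lag * t = 7 * 0.5 * 0.9 = 3.15 m ≈ 315 cm

315 cm


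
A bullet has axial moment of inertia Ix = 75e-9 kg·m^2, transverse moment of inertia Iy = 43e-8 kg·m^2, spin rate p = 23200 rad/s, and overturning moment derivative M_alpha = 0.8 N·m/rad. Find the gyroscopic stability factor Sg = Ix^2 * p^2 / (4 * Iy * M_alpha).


Sg = Ix^2 * p^2 / (4 * Iy * M_alpha) = (75e-9)^2 * 23200^2 / (4 * 43e-8 * 0.8) = 2.2

2.2


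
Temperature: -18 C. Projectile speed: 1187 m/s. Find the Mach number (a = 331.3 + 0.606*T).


a = 331.3 + 0.606*(-18) = 320.392 m/s
M = v/a = 1187/320.392 = 3.705

3.705


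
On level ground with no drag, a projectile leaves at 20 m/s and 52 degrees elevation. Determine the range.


R = v0^2 * sin(2*theta) / g = 20^2 * sin(2*52°) / 9.81 = 39.56 m

39.56 m


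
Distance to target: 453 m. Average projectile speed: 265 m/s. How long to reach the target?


t = d/v = 453/265 = 1.709 s

1.709 s


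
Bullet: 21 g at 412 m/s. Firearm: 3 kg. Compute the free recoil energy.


v_r = m_p*v_p/m_gun = 0.021*412/3 = 2.884 m/s, E_r = 0.5*m_gun*v_r^2 = 0.5*3*2.884^2 = 12.48 J

12.48 J


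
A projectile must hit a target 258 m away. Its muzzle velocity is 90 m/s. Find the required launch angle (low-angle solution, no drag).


sin(2*theta) = R*g/v0^2 = 258*9.81/90^2 = 0.312467, theta = arcsin(0.312467)/2 = 9.104°

9.104 degrees


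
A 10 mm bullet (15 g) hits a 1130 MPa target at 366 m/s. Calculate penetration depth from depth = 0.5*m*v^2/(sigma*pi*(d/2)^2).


A = pi*(d/2)^2 = pi*(10/2)^2 = 78.5398 mm^2
E = 0.5*m*v^2 = 0.5*0.015*366^2 = 1004.67 J
depth = E/(sigma*A) = 1004.67 J / (1130 MPa * 78.5398 mm^2) = 1004.67/(1130 * 78.5398) m = 0.0113202 m ≈ 11.32 mm

11.32 mm


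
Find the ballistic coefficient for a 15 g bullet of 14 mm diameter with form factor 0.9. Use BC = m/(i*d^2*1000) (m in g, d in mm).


BC = m/(i*d^2*1000) = 15/(0.9 * 14^2 * 1000) = 8.503e-05

8.503e-05


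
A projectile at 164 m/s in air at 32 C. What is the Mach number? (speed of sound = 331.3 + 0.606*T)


a = 331.3 + 0.606*(32) = 350.692 m/s
M = v/a = 164/350.692 = 0.4676

0.4676


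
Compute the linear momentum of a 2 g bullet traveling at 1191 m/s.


p = m*v = 0.002*1191 = 2.382 kg·m/s

2.382 kg·m/s


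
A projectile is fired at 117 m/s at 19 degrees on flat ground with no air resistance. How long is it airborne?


T = 2*v0*sin(theta)/g = 2*117*sin(19°)/9.81 = 7.766 s

7.766 s


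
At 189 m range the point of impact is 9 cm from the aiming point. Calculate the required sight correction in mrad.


1 mrad subtends 1 cm per 10 m of range, so adj = error_cm / (dist_m / 10) = 9 / (189/10) = 0.4762 mrad

0.4762 mrad


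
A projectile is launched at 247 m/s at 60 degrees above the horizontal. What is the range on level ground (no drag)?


R = v0^2 * sin(2*theta) / g = 247^2 * sin(2*60°) / 9.81 = 5386 m

5386 m


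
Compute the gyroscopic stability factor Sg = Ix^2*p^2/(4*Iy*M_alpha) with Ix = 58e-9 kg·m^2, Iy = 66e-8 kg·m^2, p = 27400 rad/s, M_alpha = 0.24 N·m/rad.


Sg = Ix^2 * p^2 / (4 * Iy * M_alpha) = (58e-9)^2 * 27400^2 / (4 * 66e-8 * 0.24) = 3.986

3.986


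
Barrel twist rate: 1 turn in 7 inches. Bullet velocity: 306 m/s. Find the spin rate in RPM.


twist_m = 7*0.0254 = 0.1778 m
spin = v/twist = 306/0.1778 = 1721.035 rev/s
RPM = spin*60 = 1721.035*60 ≈ 103262 RPM

103262 RPM


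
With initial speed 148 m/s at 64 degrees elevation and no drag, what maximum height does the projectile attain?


H = (v0*sin(theta))^2 / (2g) = (148*sin(64°))^2 / (2*9.81) = 901.9 m

901.9 m


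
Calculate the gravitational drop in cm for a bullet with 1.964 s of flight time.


drop = 0.5*g*t^2 = 0.5*9.81*1.964^2 = 18.92 m ≈ 1892 cm

1892 cm


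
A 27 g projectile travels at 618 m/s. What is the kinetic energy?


E = 0.5*m*v^2 = 0.5*0.027*618^2 = 5156 J

5156 J


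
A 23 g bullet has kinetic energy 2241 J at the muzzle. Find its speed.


v = sqrt(2*E/m) = sqrt(2*2241/0.023) = 441.4 m/s

441.4 m/s


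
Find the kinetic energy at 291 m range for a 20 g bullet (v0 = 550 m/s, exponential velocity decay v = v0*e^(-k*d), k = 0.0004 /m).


v = v0*exp(-k*d) = 550*exp(-0.0004*291) = 489.566 m/s
E = 0.5*m*v^2 = 0.5*0.02*489.566^2 = 2397 J

2397 J


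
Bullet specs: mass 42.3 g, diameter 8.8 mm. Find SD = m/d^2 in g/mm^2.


SD = m/d^2 = 42.3/8.8^2 = 0.5462 g/mm^2

0.5462 g/mm^2


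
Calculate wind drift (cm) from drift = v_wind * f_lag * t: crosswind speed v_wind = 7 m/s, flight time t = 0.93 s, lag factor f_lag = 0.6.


drift = v_wind * lag * t = 7 * 0.6 * 0.93 = 3.906 m ≈ 390.6 cm

390.6 cm


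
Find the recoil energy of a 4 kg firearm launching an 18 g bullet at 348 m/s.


v_r = m_p*v_p/m_gun = 0.018*348/4 = 1.566 m/s, E_r = 0.5*m_gun*v_r^2 = 0.5*4*1.566^2 = 4.905 J

4.905 J


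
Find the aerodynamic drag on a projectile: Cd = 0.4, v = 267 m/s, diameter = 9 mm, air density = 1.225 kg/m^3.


A = pi*(d/2)^2 = pi*(9/2000)^2 = 6.36173e-05 m^2
Fd = 0.5*Cd*rho*A*v^2 = 0.5*0.4*1.225*6.36173e-05*267^2 = 1.111 N

1.111 N


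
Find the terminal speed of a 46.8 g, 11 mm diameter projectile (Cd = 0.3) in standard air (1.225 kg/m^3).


A = pi*(d/2)^2 = pi*(11/2000)^2 = 9.50332e-05 m^2
vt = sqrt(2mg/(Cd*rho*A)) = sqrt(2*0.0468*9.81/(0.3 * 1.225 * 9.50332e-05)) = 162.1 m/s

162.1 m/s


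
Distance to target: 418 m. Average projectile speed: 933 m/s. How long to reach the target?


t = d/v = 418/933 = 0.448 s

0.448 s


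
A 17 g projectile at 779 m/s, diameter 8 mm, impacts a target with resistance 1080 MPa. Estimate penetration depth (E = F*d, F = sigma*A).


A = pi*(d/2)^2 = pi*(8/2)^2 = 50.2655 mm^2
E = 0.5*m*v^2 = 0.5*0.017*779^2 = 5158.15 J
depth = E/(sigma*A) = 5158.15 J / (1080 MPa * 50.2655 mm^2) = 5158.15/(1080 * 50.2655) m = 0.0950168 m ≈ 95.02 mm

95.02 mm


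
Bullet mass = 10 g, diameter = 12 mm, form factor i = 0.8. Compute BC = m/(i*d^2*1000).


BC = m/(i*d^2*1000) = 10/(0.8 * 12^2 * 1000) = 8.681e-05

8.681e-05


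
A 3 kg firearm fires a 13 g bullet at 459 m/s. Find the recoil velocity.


v_recoil = m_p * v_p / m_gun = 0.013 * 459 / 3 = 1.989 m/s

1.989 m/s


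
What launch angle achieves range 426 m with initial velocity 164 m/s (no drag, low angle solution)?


sin(2*theta) = R*g/v0^2 = 426*9.81/164^2 = 0.155378, theta = arcsin(0.155378)/2 = 4.469°

4.469 degrees


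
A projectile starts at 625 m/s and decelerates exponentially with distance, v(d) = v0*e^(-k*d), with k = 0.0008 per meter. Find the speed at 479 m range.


v = v0*exp(-k*d) = 625*exp(-0.0008*479) = 426 m/s

426 m/s


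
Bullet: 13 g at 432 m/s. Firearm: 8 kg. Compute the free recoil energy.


v_r = m_p*v_p/m_gun = 0.013*432/8 = 0.702 m/s, E_r = 0.5*m_gun*v_r^2 = 0.5*8*0.702^2 = 1.971 J

1.971 J


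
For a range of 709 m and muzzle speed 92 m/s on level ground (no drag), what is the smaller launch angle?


sin(2*theta) = R*g/v0^2 = 709*9.81/92^2 = 0.82175, theta = arcsin(0.82175)/2 = 27.63°

27.63 degrees


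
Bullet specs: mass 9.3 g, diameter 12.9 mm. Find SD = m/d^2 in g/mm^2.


SD = m/d^2 = 9.3/12.9^2 = 0.05589 g/mm^2

0.05589 g/mm^2


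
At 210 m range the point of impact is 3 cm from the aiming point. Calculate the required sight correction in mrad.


1 mrad subtends 1 cm per 10 m of range, so adj = error_cm / (dist_m / 10) = 3 / (210/10) = 0.1429 mrad

0.1429 mrad


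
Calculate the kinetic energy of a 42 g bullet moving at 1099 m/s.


E = 0.5*m*v^2 = 0.5*0.042*1099^2 = 25364 J

25364 J


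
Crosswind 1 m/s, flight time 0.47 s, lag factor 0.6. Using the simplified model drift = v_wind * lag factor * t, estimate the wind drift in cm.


drift = v_wind * lag * t = 1 * 0.6 * 0.47 = 0.282 m ≈ 28.2 cm

28.2 cm


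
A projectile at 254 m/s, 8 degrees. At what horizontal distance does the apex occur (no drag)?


R = v0^2*sin(2*theta)/g = 254^2*sin(2*8°)/9.81 = 1812.74 m
apex_dist = R/2 = 1812.74/2 = 906.4 m

906.4 m


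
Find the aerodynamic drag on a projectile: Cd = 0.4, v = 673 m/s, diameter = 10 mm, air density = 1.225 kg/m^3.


A = pi*(d/2)^2 = pi*(10/2000)^2 = 7.85398e-05 m^2
Fd = 0.5*Cd*rho*A*v^2 = 0.5*0.4*1.225*7.85398e-05*673^2 = 8.715 N

8.715 N


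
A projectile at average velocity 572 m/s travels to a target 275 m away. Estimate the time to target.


t = d/v = 275/572 = 0.4808 s

0.4808 s


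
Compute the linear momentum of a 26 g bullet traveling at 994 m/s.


p = m*v = 0.026*994 = 25.84 kg·m/s

25.84 kg·m/s


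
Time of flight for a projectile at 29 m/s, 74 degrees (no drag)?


T = 2*v0*sin(theta)/g = 2*29*sin(74°)/9.81 = 5.683 s

5.683 s


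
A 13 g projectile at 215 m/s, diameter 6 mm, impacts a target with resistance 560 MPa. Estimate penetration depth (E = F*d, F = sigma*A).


A = pi*(d/2)^2 = pi*(6/2)^2 = 28.2743 mm^2
E = 0.5*m*v^2 = 0.5*0.013*215^2 = 300.462 J
depth = E/(sigma*A) = 300.462 J / (560 MPa * 28.2743 mm^2) = 300.462/(560 * 28.2743) m = 0.0189762 m ≈ 18.98 mm

18.98 mm


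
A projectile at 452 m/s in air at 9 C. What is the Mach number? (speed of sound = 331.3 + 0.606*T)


a = 331.3 + 0.606*(9) = 336.754 m/s
M = v/a = 452/336.754 = 1.342

1.342


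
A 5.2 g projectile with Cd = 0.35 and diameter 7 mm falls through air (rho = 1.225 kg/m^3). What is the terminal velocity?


A = pi*(d/2)^2 = pi*(7/2000)^2 = 3.84845e-05 m^2
vt = sqrt(2mg/(Cd*rho*A)) = sqrt(2*0.0052*9.81/(0.35 * 1.225 * 3.84845e-05)) = 78.63 m/s

78.63 m/s


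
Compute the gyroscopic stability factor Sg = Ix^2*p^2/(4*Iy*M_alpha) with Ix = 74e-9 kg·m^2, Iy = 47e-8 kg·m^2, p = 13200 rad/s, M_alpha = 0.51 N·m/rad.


Sg = Ix^2 * p^2 / (4 * Iy * M_alpha) = (74e-9)^2 * 13200^2 / (4 * 47e-8 * 0.51) = 0.9951

0.9951


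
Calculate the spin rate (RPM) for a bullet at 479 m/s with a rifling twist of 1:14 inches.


twist_m = 14*0.0254 = 0.3556 m
spin = v/twist = 479/0.3556 = 1347.019 rev/s
RPM = spin*60 = 1347.019*60 ≈ 80821 RPM

80821 RPM


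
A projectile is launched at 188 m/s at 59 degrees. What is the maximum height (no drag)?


H = (v0*sin(theta))^2 / (2g) = (188*sin(59°))^2 / (2*9.81) = 1324 m

1324 m


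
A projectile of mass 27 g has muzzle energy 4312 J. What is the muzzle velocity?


v = sqrt(2*E/m) = sqrt(2*4312/0.027) = 565.2 m/s

565.2 m/s


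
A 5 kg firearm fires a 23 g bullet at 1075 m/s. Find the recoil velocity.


v_recoil = m_p * v_p / m_gun = 0.023 * 1075 / 5 = 4.945 m/s

4.945 m/s


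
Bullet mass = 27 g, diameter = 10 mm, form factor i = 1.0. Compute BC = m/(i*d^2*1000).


BC = m/(i*d^2*1000) = 27/(1.0 * 10^2 * 1000) = 0.00027

0.00027


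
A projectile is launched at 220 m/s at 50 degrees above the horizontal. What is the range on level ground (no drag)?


R = v0^2 * sin(2*theta) / g = 220^2 * sin(2*50°) / 9.81 = 4859 m

4859 m


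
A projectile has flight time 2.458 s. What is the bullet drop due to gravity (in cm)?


drop = 0.5*g*t^2 = 0.5*9.81*2.458^2 = 29.6349 m ≈ 2963 cm

2963 cm


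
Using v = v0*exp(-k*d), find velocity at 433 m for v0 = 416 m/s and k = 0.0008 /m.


v = v0*exp(-k*d) = 416*exp(-0.0008*433) = 294.2 m/s

294.2 m/s


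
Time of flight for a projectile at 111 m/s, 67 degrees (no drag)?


T = 2*v0*sin(theta)/g = 2*111*sin(67°)/9.81 = 20.83 s

20.83 s


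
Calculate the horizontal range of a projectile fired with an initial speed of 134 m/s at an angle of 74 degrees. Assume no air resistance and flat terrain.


R = v0^2 * sin(2*theta) / g = 134^2 * sin(2*74°) / 9.81 = 970 m

970 m


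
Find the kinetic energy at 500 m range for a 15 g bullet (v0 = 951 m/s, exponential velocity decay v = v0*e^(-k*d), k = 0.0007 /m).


v = v0*exp(-k*d) = 951*exp(-0.0007*500) = 670.158 m/s
E = 0.5*m*v^2 = 0.5*0.015*670.158^2 = 3368 J

3368 J


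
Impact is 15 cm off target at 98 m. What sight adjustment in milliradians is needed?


1 mrad subtends 1 cm per 10 m of range, so adj = error_cm / (dist_m / 10) = 15 / (98/10) = 1.531 mrad

1.531 mrad


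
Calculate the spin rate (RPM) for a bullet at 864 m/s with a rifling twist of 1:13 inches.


twist_m = 13*0.0254 = 0.3302 m
spin = v/twist = 864/0.3302 = 2616.596 rev/s
RPM = spin*60 = 2616.596*60 ≈ 156996 RPM

156996 RPM


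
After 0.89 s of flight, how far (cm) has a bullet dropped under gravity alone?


drop = 0.5*g*t^2 = 0.5*9.81*0.89^2 = 3.88525 m ≈ 388.5 cm

388.5 cm


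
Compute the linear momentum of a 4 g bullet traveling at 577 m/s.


p = m*v = 0.004*577 = 2.308 kg·m/s

2.308 kg·m/s


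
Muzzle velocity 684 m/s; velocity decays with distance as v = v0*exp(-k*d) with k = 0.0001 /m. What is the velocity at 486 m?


v = v0*exp(-k*d) = 684*exp(-0.0001*486) = 651.6 m/s

651.6 m/s


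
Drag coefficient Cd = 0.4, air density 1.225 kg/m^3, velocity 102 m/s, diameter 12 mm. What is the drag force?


A = pi*(d/2)^2 = pi*(12/2000)^2 = 1.13097e-04 m^2
Fd = 0.5*Cd*rho*A*v^2 = 0.5*0.4*1.225*1.13097e-04*102^2 = 0.2883 N

0.2883 N


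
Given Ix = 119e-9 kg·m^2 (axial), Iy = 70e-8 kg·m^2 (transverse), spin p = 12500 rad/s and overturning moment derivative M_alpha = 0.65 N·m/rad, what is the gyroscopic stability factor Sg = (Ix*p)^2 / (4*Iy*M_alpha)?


Sg = Ix^2 * p^2 / (4 * Iy * M_alpha) = (119e-9)^2 * 12500^2 / (4 * 70e-8 * 0.65) = 1.216

1.216


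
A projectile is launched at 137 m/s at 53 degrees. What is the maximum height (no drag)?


H = (v0*sin(theta))^2 / (2g) = (137*sin(53°))^2 / (2*9.81) = 610.2 m

610.2 m


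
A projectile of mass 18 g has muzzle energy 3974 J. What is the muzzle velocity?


v = sqrt(2*E/m) = sqrt(2*3974/0.018) = 664.5 m/s

664.5 m/s


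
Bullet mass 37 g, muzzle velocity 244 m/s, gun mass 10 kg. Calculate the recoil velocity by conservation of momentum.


v_recoil = m_p * v_p / m_gun = 0.037 * 244 / 10 = 0.9028 m/s

0.9028 m/s


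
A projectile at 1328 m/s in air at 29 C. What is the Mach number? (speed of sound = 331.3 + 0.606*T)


a = 331.3 + 0.606*(29) = 348.874 m/s
M = v/a = 1328/348.874 = 3.807

3.807


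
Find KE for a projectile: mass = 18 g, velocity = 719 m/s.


E = 0.5*m*v^2 = 0.5*0.018*719^2 = 4653 J

4653 J


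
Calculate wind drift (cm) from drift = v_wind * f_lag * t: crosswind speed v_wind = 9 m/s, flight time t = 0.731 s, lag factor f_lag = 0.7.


drift = v_wind * lag * t = 9 * 0.7 * 0.731 = 4.6053 m ≈ 460.5 cm

460.5 cm


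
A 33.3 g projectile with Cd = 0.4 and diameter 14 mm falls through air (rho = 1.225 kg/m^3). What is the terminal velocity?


A = pi*(d/2)^2 = pi*(14/2000)^2 = 1.53938e-04 m^2
vt = sqrt(2mg/(Cd*rho*A)) = sqrt(2*0.0333*9.81/(0.4 * 1.225 * 1.53938e-04)) = 93.07 m/s

93.07 m/s


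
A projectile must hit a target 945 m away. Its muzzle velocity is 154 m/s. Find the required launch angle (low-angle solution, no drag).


sin(2*theta) = R*g/v0^2 = 945*9.81/154^2 = 0.390894, theta = arcsin(0.390894)/2 = 11.51°

11.51 degrees


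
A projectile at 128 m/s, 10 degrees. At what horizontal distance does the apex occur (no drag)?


R = v0^2*sin(2*theta)/g = 128^2*sin(2*10°)/9.81 = 571.219 m
apex_dist = R/2 = 571.219/2 = 285.6 m

285.6 m


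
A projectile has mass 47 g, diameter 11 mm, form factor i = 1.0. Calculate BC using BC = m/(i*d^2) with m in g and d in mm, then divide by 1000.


BC = m/(i*d^2*1000) = 47/(1.0 * 11^2 * 1000) = 0.0003884

0.0003884


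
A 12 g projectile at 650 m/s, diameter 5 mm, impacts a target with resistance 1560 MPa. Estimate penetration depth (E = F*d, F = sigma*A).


A = pi*(d/2)^2 = pi*(5/2)^2 = 19.635 mm^2
E = 0.5*m*v^2 = 0.5*0.012*650^2 = 2535 J
depth = E/(sigma*A) = 2535 J / (1560 MPa * 19.635 mm^2) = 2535/(1560 * 19.635) m = 0.0827606 m ≈ 82.76 mm

82.76 mm


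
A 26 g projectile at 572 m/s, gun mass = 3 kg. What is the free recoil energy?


v_r = m_p*v_p/m_gun = 0.026*572/3 = 4.95733 m/s, E_r = 0.5*m_gun*v_r^2 = 0.5*3*4.95733^2 = 36.86 J

36.86 J


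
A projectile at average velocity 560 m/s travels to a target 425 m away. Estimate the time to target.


t = d/v = 425/560 = 0.7589 s

0.7589 s


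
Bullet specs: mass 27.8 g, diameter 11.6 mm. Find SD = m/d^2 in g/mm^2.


SD = m/d^2 = 27.8/11.6^2 = 0.2066 g/mm^2

0.2066 g/mm^2


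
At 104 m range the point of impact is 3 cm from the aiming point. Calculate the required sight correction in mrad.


1 mrad subtends 1 cm per 10 m of range, so adj = error_cm / (dist_m / 10) = 3 / (104/10) = 0.2885 mrad

0.2885 mrad


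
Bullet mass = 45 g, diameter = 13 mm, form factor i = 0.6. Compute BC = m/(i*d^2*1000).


BC = m/(i*d^2*1000) = 45/(0.6 * 13^2 * 1000) = 0.0004438

0.0004438
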